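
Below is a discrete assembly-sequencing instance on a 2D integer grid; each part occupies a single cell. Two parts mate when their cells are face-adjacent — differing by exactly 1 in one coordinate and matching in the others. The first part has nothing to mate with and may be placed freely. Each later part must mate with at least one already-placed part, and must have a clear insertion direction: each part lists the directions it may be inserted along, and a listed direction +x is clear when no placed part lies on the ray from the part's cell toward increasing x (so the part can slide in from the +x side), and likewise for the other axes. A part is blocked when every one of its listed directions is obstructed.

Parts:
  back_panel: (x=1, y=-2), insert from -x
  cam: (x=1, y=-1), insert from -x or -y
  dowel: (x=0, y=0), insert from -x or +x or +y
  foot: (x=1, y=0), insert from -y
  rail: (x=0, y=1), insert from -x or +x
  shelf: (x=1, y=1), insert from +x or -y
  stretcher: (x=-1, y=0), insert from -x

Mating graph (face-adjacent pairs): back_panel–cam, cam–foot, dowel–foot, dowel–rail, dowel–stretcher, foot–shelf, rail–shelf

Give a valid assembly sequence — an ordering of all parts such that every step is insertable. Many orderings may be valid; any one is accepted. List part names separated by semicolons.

1. rail@(0, 1) [-x clear] — {rail}
2. dowel@(0, 0) [-x clear] — {dowel, rail}
3. stretcher@(-1, 0) [-x clear] — {dowel, rail, stretcher}
4. shelf@(1, 1) [+x clear] — {dowel, rail, shelf, stretcher}
5. foot@(1, 0) [-y clear] — {dowel, foot, rail, shelf, stretcher}
6. cam@(1, -1) [-x clear] — {cam, dowel, foot, rail, shelf, stretcher}
7. back_panel@(1, -2) [-x clear] — {back_panel, cam, dowel, foot, rail, shelf, stretcher}

rail; dowel; stretcher; shelf; foot; cam; back_panel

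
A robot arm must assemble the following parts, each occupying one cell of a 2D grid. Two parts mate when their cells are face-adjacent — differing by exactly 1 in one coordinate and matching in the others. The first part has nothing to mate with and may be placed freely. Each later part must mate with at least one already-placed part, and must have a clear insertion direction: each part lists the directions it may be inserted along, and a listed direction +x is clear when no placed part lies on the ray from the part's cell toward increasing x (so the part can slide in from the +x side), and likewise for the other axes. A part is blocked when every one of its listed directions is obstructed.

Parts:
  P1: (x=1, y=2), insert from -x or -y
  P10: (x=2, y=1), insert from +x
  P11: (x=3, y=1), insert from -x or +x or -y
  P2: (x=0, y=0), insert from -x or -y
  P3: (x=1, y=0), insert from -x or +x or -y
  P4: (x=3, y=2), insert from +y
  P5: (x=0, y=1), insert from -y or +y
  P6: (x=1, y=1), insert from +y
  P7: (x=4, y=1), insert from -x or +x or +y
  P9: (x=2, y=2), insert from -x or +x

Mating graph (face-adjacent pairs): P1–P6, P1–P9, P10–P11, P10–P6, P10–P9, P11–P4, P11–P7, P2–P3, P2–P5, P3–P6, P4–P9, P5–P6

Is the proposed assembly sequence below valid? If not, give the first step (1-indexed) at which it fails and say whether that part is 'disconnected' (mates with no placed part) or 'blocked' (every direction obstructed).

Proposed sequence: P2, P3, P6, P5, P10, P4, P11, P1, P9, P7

Invalid at step 6 (disconnected)

1. P2@(0, 0) [-x clear] — {P2}
2. P3@(1, 0) [+x clear] — {P2, P3}
3. P6@(1, 1) [+y clear] — {P2, P3, P6}
4. P5@(0, 1) [+y clear] — {P2, P3, P5, P6}
5. P10@(2, 1) [+x clear] — {P10, P2, P3, P5, P6}
6. P4@(3, 2) — no placed neighbour ⇒ disconnected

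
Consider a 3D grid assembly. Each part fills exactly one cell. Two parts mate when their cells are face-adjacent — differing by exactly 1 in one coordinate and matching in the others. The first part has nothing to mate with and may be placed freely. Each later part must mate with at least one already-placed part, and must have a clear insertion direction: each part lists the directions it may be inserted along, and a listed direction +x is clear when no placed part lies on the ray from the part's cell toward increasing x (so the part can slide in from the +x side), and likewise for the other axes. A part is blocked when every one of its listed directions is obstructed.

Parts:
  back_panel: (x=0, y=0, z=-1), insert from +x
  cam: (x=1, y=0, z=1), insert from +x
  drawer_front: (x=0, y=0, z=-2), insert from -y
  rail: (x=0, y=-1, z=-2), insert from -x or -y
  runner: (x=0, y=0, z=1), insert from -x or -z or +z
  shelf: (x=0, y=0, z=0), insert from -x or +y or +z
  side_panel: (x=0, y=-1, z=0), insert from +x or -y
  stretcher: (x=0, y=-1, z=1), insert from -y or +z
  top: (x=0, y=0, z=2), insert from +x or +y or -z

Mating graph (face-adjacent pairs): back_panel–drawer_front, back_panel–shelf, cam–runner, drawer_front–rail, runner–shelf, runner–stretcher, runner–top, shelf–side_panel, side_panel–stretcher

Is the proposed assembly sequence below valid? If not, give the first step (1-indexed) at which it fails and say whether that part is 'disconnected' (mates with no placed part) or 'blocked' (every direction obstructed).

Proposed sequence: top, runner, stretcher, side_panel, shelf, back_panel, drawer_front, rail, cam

Valid

1. top@(0, 0, 2) [+x clear] — {top}
2. runner@(0, 0, 1) [-x clear] — {runner, top}
3. stretcher@(0, -1, 1) [-y clear] — {runner, stretcher, top}
4. side_panel@(0, -1, 0) [+x clear] — {runner, side_panel, stretcher, top}
5. shelf@(0, 0, 0) [-x clear] — {runner, shelf, side_panel, stretcher, top}
6. back_panel@(0, 0, -1) [+x clear] — {back_panel, runner, shelf, side_panel, stretcher, top}
7. drawer_front@(0, 0, -2) [-y clear] — {back_panel, drawer_front, runner, shelf, side_panel, stretcher, top}
8. rail@(0, -1, -2) [-x clear] — {back_panel, drawer_front, rail, runner, shelf, side_panel, stretcher, top}
9. cam@(1, 0, 1) [+x clear] — {back_panel, cam, drawer_front, rail, runner, shelf, side_panel, stretcher, top}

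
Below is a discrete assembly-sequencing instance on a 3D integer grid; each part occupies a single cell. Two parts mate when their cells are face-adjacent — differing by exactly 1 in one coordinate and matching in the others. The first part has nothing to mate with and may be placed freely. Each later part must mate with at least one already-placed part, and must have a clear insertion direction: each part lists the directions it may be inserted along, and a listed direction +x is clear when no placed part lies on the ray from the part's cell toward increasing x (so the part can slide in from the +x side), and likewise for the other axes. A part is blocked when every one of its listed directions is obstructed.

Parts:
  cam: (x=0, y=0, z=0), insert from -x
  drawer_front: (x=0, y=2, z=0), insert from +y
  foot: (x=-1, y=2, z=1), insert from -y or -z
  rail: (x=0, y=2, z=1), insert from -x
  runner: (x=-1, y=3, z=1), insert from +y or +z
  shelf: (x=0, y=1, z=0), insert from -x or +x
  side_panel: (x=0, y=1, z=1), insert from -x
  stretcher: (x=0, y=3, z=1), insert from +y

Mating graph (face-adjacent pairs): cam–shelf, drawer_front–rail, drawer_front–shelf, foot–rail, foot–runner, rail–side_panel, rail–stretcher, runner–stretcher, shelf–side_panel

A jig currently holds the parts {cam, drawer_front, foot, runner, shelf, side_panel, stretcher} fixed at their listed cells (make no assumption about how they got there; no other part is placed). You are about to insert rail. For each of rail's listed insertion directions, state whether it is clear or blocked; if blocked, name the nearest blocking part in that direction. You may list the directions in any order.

-x: blocked by foot

-x: nearest on ray is foot@(-1, 2, 1) ⇒ blocked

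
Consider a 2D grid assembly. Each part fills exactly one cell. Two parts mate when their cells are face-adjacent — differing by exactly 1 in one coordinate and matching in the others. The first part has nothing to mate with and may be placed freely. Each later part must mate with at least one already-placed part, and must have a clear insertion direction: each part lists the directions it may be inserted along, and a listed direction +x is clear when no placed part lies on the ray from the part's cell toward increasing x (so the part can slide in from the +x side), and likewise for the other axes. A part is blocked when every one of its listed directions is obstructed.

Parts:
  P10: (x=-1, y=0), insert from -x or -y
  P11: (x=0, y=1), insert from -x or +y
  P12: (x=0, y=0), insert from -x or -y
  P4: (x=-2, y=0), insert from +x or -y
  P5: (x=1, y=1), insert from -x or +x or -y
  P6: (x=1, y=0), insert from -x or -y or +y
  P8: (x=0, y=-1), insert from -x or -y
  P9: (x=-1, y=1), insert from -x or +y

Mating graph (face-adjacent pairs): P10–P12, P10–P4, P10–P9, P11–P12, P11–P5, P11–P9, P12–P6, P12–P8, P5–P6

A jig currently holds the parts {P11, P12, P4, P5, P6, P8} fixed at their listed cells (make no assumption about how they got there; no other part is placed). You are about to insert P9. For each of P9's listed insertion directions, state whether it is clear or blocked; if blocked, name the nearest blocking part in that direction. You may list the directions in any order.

+y: clear; -x: clear

-x: ray from P9(-1, 1) has no placed part ⇒ clear
+y: ray from P9(-1, 1) has no placed part ⇒ clear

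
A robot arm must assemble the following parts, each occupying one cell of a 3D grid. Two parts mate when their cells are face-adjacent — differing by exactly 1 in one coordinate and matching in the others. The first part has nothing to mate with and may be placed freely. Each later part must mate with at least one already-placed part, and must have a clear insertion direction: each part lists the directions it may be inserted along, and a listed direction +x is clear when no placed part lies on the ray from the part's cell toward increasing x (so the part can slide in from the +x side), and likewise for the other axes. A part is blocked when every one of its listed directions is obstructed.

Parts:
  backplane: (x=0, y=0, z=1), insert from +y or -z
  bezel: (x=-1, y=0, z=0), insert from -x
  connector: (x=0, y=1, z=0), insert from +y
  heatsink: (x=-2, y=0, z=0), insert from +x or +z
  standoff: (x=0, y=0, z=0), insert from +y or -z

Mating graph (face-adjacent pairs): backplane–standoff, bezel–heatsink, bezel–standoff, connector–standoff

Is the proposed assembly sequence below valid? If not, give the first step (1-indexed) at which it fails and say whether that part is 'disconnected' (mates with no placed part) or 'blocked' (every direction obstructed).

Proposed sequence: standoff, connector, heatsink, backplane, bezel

Invalid at step 3 (disconnected)

1. standoff@(0, 0, 0) [+y clear] — {standoff}
2. connector@(0, 1, 0) [+y clear] — {connector, standoff}
3. heatsink@(-2, 0, 0) — no placed neighbour ⇒ disconnected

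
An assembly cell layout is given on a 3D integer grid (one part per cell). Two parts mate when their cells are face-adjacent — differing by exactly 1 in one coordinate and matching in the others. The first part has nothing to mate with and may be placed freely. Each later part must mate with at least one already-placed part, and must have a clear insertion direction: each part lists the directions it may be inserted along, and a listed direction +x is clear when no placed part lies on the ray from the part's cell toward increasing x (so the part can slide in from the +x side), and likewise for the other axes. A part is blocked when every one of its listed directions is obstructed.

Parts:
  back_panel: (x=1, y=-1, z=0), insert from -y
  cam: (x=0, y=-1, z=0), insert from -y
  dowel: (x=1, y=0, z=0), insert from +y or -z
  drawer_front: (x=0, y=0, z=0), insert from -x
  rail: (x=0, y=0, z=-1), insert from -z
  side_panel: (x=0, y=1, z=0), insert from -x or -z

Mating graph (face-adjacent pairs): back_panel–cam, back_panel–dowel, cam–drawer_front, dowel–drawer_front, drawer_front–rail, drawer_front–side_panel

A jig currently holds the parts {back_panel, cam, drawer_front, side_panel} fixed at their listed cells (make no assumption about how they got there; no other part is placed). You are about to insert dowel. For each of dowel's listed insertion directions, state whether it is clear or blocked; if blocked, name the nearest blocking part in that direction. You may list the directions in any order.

+y: ray from dowel(1, 0, 0) has no placed part ⇒ clear
-z: ray from dowel(1, 0, 0) has no placed part ⇒ clear

+y: clear; -z: clear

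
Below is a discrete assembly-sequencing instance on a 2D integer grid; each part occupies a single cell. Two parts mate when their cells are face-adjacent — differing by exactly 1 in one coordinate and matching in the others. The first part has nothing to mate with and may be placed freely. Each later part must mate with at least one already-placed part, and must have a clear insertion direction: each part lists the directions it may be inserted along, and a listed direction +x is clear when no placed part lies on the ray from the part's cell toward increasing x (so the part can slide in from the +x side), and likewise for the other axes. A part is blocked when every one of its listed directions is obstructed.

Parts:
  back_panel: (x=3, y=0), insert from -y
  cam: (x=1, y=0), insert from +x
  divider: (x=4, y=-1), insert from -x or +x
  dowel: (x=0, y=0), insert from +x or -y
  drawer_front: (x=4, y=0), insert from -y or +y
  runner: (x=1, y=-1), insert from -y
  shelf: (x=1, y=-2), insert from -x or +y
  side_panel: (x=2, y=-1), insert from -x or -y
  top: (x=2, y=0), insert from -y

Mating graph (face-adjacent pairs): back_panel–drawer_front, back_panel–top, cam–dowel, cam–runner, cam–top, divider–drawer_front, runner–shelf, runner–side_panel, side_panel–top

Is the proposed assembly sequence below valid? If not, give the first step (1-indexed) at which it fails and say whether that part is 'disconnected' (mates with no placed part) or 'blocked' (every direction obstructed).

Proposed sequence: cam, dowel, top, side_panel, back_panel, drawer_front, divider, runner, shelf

1. cam@(1, 0) [+x clear] — {cam}
2. dowel@(0, 0) [-y clear] — {cam, dowel}
3. top@(2, 0) [-y clear] — {cam, dowel, top}
4. side_panel@(2, -1) [-x clear] — {cam, dowel, side_panel, top}
5. back_panel@(3, 0) [-y clear] — {back_panel, cam, dowel, side_panel, top}
6. drawer_front@(4, 0) [-y clear] — {back_panel, cam, dowel, drawer_front, side_panel, top}
7. divider@(4, -1) [+x clear] — {back_panel, cam, divider, dowel, drawer_front, side_panel, top}
8. runner@(1, -1) [-y clear] — {back_panel, cam, divider, dowel, drawer_front, runner, side_panel, top}
9. shelf@(1, -2) [-x clear] — {back_panel, cam, divider, dowel, drawer_front, runner, shelf, side_panel, top}

Valid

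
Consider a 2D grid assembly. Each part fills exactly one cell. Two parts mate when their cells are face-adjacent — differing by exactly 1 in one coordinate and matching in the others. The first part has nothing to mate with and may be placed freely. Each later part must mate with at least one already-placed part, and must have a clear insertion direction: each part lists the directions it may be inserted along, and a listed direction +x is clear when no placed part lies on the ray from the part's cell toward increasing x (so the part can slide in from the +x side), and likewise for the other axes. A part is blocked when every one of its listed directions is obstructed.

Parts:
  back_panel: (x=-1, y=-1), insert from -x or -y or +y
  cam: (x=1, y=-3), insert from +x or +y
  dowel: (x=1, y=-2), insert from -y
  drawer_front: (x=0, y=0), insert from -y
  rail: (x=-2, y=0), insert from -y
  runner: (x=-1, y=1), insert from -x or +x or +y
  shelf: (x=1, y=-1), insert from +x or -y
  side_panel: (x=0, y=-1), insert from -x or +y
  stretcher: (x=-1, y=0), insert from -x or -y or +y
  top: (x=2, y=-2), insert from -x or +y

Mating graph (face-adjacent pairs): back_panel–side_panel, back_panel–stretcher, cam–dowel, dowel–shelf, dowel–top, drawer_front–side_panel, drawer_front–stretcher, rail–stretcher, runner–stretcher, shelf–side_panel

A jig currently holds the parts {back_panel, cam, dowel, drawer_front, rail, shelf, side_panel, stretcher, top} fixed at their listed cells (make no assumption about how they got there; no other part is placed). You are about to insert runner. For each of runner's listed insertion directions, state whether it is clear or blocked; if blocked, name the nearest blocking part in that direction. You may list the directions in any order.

+x: clear; +y: clear; -x: clear

-x: ray from runner(-1, 1) has no placed part ⇒ clear
+x: ray from runner(-1, 1) has no placed part ⇒ clear
+y: ray from runner(-1, 1) has no placed part ⇒ clear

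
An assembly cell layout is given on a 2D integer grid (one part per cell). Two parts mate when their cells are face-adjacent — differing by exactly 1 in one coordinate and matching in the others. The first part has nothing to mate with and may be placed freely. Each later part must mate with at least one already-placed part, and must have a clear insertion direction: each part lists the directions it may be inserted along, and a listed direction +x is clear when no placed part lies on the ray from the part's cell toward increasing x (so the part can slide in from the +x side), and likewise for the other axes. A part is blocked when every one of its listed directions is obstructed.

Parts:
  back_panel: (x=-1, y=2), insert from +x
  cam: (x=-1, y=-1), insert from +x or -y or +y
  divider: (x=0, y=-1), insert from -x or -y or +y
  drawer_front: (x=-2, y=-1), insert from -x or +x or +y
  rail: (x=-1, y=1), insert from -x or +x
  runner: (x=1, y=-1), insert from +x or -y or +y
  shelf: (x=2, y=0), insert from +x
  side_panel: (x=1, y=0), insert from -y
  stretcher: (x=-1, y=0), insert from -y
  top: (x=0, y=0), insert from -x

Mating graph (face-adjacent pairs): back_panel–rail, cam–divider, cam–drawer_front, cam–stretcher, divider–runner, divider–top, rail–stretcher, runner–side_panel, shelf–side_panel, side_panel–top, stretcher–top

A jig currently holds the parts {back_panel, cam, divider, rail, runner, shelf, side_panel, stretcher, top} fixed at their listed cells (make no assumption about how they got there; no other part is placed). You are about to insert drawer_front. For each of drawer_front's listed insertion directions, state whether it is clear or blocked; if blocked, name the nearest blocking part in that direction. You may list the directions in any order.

+x: blocked by cam; +y: clear; -x: clear

-x: ray from drawer_front(-2, -1) has no placed part ⇒ clear
+x: nearest on ray is cam@(-1, -1) ⇒ blocked
+y: ray from drawer_front(-2, -1) has no placed part ⇒ clear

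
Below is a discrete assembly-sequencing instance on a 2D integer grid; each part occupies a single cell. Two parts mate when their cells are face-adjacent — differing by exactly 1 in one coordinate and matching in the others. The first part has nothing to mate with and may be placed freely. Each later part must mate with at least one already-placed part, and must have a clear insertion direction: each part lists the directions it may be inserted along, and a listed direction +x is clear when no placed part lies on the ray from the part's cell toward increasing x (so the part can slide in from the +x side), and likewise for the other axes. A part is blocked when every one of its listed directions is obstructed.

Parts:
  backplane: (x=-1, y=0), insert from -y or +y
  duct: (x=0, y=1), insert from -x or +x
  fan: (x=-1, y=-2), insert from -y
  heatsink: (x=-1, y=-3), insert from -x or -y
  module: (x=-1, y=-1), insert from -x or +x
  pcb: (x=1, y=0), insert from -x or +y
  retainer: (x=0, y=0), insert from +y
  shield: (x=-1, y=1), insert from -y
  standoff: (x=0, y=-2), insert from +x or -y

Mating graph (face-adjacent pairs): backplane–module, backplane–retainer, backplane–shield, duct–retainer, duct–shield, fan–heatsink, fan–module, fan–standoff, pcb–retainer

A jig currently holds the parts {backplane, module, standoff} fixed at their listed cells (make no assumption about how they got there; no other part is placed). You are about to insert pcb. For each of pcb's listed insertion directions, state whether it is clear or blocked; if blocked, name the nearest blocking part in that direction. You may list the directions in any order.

+y: clear; -x: blocked by backplane

-x: nearest on ray is backplane@(-1, 0) ⇒ blocked
+y: ray from pcb(1, 0) has no placed part ⇒ clear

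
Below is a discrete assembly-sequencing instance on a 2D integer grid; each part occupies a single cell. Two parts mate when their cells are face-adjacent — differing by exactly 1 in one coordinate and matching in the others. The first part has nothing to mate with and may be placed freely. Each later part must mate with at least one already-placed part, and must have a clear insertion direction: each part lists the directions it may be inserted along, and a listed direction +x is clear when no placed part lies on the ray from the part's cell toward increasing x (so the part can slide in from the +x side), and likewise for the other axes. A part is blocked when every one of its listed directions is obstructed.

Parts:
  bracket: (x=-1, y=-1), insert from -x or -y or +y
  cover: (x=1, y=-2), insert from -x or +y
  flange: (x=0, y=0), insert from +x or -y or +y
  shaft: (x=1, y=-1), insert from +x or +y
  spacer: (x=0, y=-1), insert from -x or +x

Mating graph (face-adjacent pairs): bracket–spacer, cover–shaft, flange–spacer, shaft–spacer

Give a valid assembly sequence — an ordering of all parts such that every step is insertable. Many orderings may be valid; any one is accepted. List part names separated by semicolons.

1. cover@(1, -2) [-x clear] — {cover}
2. shaft@(1, -1) [+x clear] — {cover, shaft}
3. spacer@(0, -1) [-x clear] — {cover, shaft, spacer}
4. flange@(0, 0) [+x clear] — {cover, flange, shaft, spacer}
5. bracket@(-1, -1) [-x clear] — {bracket, cover, flange, shaft, spacer}

cover; shaft; spacer; flange; bracket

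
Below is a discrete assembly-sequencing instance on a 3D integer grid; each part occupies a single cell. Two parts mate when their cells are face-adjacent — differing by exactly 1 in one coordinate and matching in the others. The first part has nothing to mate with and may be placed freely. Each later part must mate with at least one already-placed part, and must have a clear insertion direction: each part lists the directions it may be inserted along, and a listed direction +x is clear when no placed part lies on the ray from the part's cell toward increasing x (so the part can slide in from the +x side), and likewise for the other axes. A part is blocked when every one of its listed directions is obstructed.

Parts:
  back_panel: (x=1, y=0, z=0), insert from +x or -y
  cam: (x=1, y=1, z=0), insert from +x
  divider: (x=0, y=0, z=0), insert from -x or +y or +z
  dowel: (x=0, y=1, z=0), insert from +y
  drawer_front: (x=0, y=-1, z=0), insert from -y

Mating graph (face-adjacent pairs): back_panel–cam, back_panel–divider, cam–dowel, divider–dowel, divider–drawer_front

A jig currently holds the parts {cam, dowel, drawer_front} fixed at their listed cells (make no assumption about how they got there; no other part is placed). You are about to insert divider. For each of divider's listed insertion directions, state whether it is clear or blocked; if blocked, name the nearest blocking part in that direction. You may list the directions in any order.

+y: blocked by dowel; +z: clear; -x: clear

-x: ray from divider(0, 0, 0) has no placed part ⇒ clear
+y: nearest on ray is dowel@(0, 1, 0) ⇒ blocked
+z: ray from divider(0, 0, 0) has no placed part ⇒ clear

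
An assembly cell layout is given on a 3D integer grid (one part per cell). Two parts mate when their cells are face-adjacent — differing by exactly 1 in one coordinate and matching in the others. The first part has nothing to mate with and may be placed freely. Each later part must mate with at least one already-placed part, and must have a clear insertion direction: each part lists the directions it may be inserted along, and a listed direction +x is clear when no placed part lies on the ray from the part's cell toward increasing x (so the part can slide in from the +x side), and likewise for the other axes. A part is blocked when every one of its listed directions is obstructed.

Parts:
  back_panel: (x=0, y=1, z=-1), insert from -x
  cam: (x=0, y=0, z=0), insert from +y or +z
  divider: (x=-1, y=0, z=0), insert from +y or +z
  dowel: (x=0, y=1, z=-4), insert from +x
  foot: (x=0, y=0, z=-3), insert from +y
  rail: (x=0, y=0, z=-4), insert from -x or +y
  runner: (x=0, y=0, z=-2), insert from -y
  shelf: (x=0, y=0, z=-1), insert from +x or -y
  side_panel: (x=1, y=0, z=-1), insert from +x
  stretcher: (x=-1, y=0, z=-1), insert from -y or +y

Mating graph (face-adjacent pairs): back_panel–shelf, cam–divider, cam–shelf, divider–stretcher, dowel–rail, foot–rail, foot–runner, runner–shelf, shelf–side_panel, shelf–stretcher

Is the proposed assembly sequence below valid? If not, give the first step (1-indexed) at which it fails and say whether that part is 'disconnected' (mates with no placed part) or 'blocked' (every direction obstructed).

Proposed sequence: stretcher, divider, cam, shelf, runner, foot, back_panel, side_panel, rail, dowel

Valid

1. stretcher@(-1, 0, -1) [-y clear] — {stretcher}
2. divider@(-1, 0, 0) [+y clear] — {divider, stretcher}
3. cam@(0, 0, 0) [+y clear] — {cam, divider, stretcher}
4. shelf@(0, 0, -1) [+x clear] — {cam, divider, shelf, stretcher}
5. runner@(0, 0, -2) [-y clear] — {cam, divider, runner, shelf, stretcher}
6. foot@(0, 0, -3) [+y clear] — {cam, divider, foot, runner, shelf, stretcher}
7. back_panel@(0, 1, -1) [-x clear] — {back_panel, cam, divider, foot, runner, shelf, stretcher}
8. side_panel@(1, 0, -1) [+x clear] — {back_panel, cam, divider, foot, runner, shelf, side_panel, stretcher}
9. rail@(0, 0, -4) [-x clear] — {back_panel, cam, divider, foot, rail, runner, shelf, side_panel, stretcher}
10. dowel@(0, 1, -4) [+x clear] — {back_panel, cam, divider, dowel, foot, rail, runner, shelf, side_panel, stretcher}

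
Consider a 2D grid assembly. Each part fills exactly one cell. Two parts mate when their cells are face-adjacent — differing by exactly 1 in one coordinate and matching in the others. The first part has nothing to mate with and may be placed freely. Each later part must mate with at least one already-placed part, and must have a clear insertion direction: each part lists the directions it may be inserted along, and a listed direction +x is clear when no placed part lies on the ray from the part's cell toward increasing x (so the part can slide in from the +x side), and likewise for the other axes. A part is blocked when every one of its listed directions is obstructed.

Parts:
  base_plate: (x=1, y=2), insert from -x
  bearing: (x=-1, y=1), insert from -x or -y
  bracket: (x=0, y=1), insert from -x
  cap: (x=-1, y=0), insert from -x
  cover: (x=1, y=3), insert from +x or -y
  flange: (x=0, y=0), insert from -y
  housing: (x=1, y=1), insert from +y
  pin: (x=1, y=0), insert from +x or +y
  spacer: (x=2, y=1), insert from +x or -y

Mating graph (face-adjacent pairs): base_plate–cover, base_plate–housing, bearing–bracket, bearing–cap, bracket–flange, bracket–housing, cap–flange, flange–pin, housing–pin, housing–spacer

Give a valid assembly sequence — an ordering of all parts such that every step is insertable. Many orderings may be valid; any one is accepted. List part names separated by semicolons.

1. housing@(1, 1) [+y clear] — {housing}
2. base_plate@(1, 2) [-x clear] — {base_plate, housing}
3. spacer@(2, 1) [+x clear] — {base_plate, housing, spacer}
4. bracket@(0, 1) [-x clear] — {base_plate, bracket, housing, spacer}
5. flange@(0, 0) [-y clear] — {base_plate, bracket, flange, housing, spacer}
6. pin@(1, 0) [+x clear] — {base_plate, bracket, flange, housing, pin, spacer}
7. cover@(1, 3) [+x clear] — {base_plate, bracket, cover, flange, housing, pin, spacer}
8. bearing@(-1, 1) [-x clear] — {base_plate, bearing, bracket, cover, flange, housing, pin, spacer}
9. cap@(-1, 0) [-x clear] — {base_plate, bearing, bracket, cap, cover, flange, housing, pin, spacer}

housing; base_plate; spacer; bracket; flange; pin; cover; bearing; cap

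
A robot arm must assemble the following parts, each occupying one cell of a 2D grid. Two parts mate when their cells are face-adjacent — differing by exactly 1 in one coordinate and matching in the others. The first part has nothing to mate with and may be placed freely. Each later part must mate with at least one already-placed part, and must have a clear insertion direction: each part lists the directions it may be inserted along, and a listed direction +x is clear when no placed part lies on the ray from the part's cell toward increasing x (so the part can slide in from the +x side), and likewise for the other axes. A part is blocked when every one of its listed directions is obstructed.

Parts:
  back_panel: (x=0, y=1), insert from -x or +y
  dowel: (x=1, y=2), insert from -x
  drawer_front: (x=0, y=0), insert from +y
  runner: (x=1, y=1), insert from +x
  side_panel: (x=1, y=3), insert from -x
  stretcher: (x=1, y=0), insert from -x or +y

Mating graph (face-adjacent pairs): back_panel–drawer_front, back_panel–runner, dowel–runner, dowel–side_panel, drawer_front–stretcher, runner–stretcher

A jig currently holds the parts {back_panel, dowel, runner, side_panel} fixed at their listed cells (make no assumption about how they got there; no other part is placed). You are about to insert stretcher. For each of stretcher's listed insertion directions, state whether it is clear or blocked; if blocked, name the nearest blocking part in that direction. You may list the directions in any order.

-x: ray from stretcher(1, 0) has no placed part ⇒ clear
+y: nearest on ray is runner@(1, 1) ⇒ blocked

+y: blocked by runner; -x: clear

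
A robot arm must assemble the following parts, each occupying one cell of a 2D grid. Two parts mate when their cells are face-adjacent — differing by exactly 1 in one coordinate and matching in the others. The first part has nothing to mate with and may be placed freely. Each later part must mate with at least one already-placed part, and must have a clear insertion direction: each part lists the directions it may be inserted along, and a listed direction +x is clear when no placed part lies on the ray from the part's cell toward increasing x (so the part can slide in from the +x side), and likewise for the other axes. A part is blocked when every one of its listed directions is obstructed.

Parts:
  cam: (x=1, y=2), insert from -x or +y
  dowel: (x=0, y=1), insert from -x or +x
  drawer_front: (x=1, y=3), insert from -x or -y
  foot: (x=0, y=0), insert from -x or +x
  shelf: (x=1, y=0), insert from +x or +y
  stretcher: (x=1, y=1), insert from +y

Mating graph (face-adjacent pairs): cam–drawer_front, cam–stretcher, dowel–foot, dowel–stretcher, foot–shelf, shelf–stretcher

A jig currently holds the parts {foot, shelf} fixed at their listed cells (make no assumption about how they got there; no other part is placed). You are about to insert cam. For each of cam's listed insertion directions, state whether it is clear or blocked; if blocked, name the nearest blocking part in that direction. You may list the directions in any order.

-x: ray from cam(1, 2) has no placed part ⇒ clear
+y: ray from cam(1, 2) has no placed part ⇒ clear

+y: clear; -x: clear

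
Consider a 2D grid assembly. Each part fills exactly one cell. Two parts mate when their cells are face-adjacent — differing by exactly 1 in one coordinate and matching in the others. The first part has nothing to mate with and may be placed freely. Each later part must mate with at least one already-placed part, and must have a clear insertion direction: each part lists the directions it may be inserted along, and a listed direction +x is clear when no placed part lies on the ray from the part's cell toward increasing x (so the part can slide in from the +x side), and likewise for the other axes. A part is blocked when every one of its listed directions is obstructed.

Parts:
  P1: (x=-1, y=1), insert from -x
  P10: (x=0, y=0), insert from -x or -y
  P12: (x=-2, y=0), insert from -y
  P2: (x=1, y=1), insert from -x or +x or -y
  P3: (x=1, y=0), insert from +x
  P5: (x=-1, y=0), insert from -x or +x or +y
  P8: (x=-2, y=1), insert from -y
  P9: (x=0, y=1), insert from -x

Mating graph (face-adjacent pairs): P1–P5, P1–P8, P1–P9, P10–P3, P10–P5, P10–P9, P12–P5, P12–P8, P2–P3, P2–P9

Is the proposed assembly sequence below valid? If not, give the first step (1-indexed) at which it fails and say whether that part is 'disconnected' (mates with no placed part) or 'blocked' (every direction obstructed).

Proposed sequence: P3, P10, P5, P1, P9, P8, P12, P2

1. P3@(1, 0) [+x clear] — {P3}
2. P10@(0, 0) [-x clear] — {P10, P3}
3. P5@(-1, 0) [-x clear] — {P10, P3, P5}
4. P1@(-1, 1) [-x clear] — {P1, P10, P3, P5}
5. P9@(0, 1) — -x all obstructed ⇒ blocked

Invalid at step 5 (blocked)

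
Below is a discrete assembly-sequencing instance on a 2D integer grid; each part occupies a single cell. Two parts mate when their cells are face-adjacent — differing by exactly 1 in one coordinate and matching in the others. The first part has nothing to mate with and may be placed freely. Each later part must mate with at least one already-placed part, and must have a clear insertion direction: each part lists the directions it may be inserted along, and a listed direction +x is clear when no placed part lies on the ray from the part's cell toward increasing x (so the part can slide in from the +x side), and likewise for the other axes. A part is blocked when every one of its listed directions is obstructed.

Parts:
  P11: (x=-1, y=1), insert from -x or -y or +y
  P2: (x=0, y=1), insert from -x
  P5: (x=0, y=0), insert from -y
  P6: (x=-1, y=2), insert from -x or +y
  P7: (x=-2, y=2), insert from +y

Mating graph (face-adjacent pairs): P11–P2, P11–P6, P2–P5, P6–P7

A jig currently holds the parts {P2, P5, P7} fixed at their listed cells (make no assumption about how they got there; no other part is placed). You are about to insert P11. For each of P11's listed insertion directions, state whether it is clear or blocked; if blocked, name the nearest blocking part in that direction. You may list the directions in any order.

+y: clear; -x: clear; -y: clear

-x: ray from P11(-1, 1) has no placed part ⇒ clear
-y: ray from P11(-1, 1) has no placed part ⇒ clear
+y: ray from P11(-1, 1) has no placed part ⇒ clear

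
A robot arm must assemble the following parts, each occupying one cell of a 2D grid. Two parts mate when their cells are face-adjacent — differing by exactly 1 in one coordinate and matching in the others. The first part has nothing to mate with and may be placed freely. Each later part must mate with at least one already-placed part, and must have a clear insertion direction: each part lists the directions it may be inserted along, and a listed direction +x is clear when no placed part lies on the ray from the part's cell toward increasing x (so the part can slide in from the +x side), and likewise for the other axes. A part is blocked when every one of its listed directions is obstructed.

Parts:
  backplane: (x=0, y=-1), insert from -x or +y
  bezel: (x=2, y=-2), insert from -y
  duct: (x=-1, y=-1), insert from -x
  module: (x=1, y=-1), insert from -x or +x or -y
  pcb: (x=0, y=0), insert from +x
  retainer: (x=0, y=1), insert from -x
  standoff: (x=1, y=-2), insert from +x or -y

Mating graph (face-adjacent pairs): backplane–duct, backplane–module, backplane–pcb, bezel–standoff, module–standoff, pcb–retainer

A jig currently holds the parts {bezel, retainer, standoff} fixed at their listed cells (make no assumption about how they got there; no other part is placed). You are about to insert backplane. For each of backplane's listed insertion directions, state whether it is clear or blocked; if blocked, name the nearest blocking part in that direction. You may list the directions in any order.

+y: blocked by retainer; -x: clear

-x: ray from backplane(0, -1) has no placed part ⇒ clear
+y: nearest on ray is retainer@(0, 1) ⇒ blocked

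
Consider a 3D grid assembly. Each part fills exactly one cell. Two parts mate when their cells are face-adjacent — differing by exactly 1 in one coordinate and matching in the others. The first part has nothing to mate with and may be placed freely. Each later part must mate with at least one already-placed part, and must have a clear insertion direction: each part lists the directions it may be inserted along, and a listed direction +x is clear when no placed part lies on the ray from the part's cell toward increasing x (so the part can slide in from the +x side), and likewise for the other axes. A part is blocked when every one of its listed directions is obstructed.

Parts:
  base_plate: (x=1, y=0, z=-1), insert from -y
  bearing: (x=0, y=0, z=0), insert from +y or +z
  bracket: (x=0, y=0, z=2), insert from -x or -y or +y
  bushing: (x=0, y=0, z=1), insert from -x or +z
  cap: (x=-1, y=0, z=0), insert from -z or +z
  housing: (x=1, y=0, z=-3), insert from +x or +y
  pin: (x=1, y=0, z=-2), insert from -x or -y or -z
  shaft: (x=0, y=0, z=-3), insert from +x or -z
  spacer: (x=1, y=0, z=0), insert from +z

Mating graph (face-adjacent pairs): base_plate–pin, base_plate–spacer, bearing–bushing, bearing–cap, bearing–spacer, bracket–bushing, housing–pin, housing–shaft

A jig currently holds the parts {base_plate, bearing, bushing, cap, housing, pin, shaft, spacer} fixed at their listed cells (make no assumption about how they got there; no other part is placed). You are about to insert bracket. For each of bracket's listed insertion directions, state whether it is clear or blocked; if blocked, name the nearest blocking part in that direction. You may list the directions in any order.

-x: ray from bracket(0, 0, 2) has no placed part ⇒ clear
-y: ray from bracket(0, 0, 2) has no placed part ⇒ clear
+y: ray from bracket(0, 0, 2) has no placed part ⇒ clear

+y: clear; -x: clear; -y: clear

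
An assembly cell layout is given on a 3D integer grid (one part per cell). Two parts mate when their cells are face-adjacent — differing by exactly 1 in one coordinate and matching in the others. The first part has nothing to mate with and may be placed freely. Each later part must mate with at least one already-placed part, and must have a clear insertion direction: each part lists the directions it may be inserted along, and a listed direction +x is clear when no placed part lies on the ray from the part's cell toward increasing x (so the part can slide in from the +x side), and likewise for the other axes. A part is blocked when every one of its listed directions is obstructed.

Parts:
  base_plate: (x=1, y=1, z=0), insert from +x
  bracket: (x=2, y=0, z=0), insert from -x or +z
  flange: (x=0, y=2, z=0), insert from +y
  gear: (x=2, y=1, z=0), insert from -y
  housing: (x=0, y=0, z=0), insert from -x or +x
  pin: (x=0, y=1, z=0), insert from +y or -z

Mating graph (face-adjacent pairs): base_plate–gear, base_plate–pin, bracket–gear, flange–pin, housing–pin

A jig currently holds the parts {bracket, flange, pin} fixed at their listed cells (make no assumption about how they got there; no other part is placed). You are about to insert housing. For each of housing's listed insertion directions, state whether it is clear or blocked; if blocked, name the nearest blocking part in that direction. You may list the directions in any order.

+x: blocked by bracket; -x: clear

-x: ray from housing(0, 0, 0) has no placed part ⇒ clear
+x: nearest on ray is bracket@(2, 0, 0) ⇒ blocked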